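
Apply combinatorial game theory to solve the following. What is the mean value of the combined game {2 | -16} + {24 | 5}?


G1 = {2 | -16}, G2 = {24 | 5}
Each is a switch {a | b} with numbers a > b; its mean value is (a + b)/2, and mean value is additive over game sums: m(G1 + G2) = m(G1) + m(G2).
Mean of G1 = (2 + (-16))/2 = -14/2 = -7
Mean of G2 = (24 + (5))/2 = 29/2 = 29/2
Mean of G1 + G2 = -7 + 29/2 = 15/2

15/2


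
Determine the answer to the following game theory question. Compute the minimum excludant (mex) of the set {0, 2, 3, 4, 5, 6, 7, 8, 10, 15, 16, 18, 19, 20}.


Set = {0, 2, 3, 4, 5, 6, 7, 8, 10, 15, 16, 18, 19, 20}
0 is in the set.
1 is NOT in the set. This is the mex.
mex = 1

1


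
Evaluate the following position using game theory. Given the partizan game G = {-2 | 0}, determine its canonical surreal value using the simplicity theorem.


Left options: {-2}, max = -2
Right options: {0}, min = 0
All options are numbers and max(Left) < min(Right), so by the simplicity theorem the value is the simplest (earliest-born) number strictly between -2 and 0.
The only integer strictly between -2 and 0 is -1.
No non-integer in the interval can be simpler: if x is a non-integer in the interval, then floor(x) or ceil(x) also lies in the interval (the interval contains an integer), and both are proper prefixes of x's sign expansion, i.e. born earlier. So the game value is -1.
Game value = -1

-1


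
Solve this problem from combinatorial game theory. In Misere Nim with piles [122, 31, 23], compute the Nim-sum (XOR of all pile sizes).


We need the XOR (exclusive or) of all pile sizes.
After XOR-ing pile 1 (size 122): 0 XOR 122 = 122
After XOR-ing pile 2 (size 31): 122 XOR 31 = 101
After XOR-ing pile 3 (size 23): 101 XOR 23 = 114
The Nim-value of this position is 114.

114


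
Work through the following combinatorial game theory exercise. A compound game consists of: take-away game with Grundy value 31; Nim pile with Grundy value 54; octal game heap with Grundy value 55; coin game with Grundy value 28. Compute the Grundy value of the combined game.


By the Sprague-Grundy theorem, the Grundy value of a sum of games is the XOR of individual Grundy values.
take-away game: Grundy value = 31. Running XOR: 0 XOR 31 = 31
Nim pile: Grundy value = 54. Running XOR: 31 XOR 54 = 41
octal game heap: Grundy value = 55. Running XOR: 41 XOR 55 = 30
coin game: Grundy value = 28. Running XOR: 30 XOR 28 = 2
The combined Grundy value is 2.

2


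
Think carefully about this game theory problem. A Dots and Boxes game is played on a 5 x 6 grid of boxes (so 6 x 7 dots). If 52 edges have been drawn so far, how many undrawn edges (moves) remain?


Grid: 5 x 6 boxes, i.e. 6 rows and 7 columns of dots.
Horizontal edges: (rows + 1) * cols = 6 * 6 = 36
Vertical edges: rows * (cols + 1) = 5 * 7 = 35
Total edges: 36 + 35 = 71
Edges drawn: 52
Remaining: 71 - 52 = 19

19


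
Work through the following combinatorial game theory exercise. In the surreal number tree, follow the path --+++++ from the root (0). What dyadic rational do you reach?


Sign expansion: --+++++
Rule: track bounds (lo, hi), initially (-inf, +inf). On '+', the current value becomes lo and we move to the simplest number in (value, hi): value + 1 if hi = +inf, otherwise the midpoint (value + hi)/2. On '-', the current value becomes hi and we move to value - 1 if lo = -inf, otherwise the midpoint (lo + value)/2.
Start at 0.
Step 1: sign = -, move left. Bounds: (-inf, 0). Value = -1
Step 2: sign = -, move left. Bounds: (-inf, -1). Value = -2
Step 3: sign = +, move right. Bounds: (-2, -1). Value = -3/2
Step 4: sign = +, move right. Bounds: (-3/2, -1). Value = -5/4
Step 5: sign = +, move right. Bounds: (-5/4, -1). Value = -9/8
Step 6: sign = +, move right. Bounds: (-9/8, -1). Value = -17/16
Step 7: sign = +, move right. Bounds: (-17/16, -1). Value = -33/32
The surreal number with sign expansion --+++++ is -33/32.

-33/32


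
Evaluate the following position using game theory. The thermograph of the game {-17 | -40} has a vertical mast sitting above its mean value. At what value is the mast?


Game = {-17 | -40}, a switch {a | b} with numbers a > b.
Its thermograph has left wall a - t and right wall b + t, which meet at t = (a - b)/2, where both equal (a + b)/2. So the mast (mean value) is at (a + b)/2.
Mean = (-17 + (-40))/2 = -57/2 = -57/2

-57/2


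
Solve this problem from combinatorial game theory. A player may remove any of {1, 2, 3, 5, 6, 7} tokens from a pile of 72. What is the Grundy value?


The subtraction set is S = {1, 2, 3, 5, 6, 7}.
G(k) = mex{ G(k - s) : s in S, s <= k }. We compute iteratively: G(0) = 0.
G(1) = mex({0}) = 1
G(2) = mex({0, 1}) = 2
G(3) = mex({0, 1, 2}) = 3
G(4) = mex({1, 2, 3}) = 0
G(5) = mex({0, 2, 3}) = 1
G(6) = mex({0, 1, 3}) = 2
G(7) = mex({0, 1, 2}) = 3
G(8) = mex({1, 2, 3}) = 0
G(9) = mex({0, 2, 3}) = 1
G(10) = mex({0, 1, 3}) = 2
Observe that G(4)..G(10) = 0, 1, 2, 3, 0, 1, 2 repeats G(0)..G(6) = 0, 1, 2, 3, 0, 1, 2.
For k >= max(S) = 7, G(k) is determined by the previous 7 values G(k-7)..G(k-1); a window of 7 consecutive values has recurred shifted by 4, so by induction G(k + 4) = G(k) for all k >= 0: the sequence is periodic from the start with period 4.
One period: G(0..3) = 0, 1, 2, 3.
72 mod 4 = 0, so G(72) = G(0) = 0.

0


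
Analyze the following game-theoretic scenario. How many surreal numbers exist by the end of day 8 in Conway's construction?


Day 0: {|} = 0 is born. Count = 1.
Day n: the number of surreal numbers born by day n is 2^(n+1) - 1.
By day 0: 2^1 - 1 = 1
By day 1: 2^2 - 1 = 3
By day 2: 2^3 - 1 = 7
By day 3: 2^4 - 1 = 15
By day 4: 2^5 - 1 = 31
By day 5: 2^6 - 1 = 63
By day 6: 2^7 - 1 = 127
By day 7: 2^8 - 1 = 255
By day 8: 2^9 - 1 = 511
By day 8: 511 surreal numbers.

511


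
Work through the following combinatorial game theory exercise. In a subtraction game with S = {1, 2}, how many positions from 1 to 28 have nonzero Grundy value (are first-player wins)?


Subtraction set S = {1, 2}, so G(n) = n mod 3.
G(n) = 0 when n is a multiple of 3.
Multiples of 3 in [1, 28]: 9
N-positions (nonzero Grundy) = 28 - 9 = 19

19


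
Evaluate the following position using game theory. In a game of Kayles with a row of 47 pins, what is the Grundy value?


Kayles: a move removes 1 or 2 adjacent pins from a contiguous row.
Removing pins from a row of k leaves two independent rows (a, b) with a + b = k - 1 (one pin) or a + b = k - 2 (two pins); an end removal gives a = 0.
By Sprague-Grundy, G(k) = mex{ G(a) XOR G(b) } over all these splits. G(0) = 0.
G(1): splits (0,0):0^0=0 -> mex({0}) = 1
G(2): splits (0,1):0^1=1 (0,0):0^0=0 -> mex({0, 1}) = 2
G(3): splits (0,2):0^2=2 (1,1):1^1=0 (0,1):0^1=1 -> mex({0, 1, 2}) = 3
G(4): splits (0,3):0^3=3 (1,2):1^2=3 (0,2):0^2=2 (1,1):1^1=0 -> mex({0, 2, 3}) = 1
G(5): splits (0,4):0^1=1 (1,3):1^3=2 (2,2):2^2=0 (0,3):0^3=3 (1,2):1^2=3 -> mex({0, 1, 2, 3}) = 4
G(6) = mex({0, 1, 2, 4}) = 3
G(7) = mex({0, 1, 3, 4, 5}) = 2
G(8) = mex({0, 2, 3, 5, 6}) = 1
G(9) = mex({0, 1, 2, 3, 6, 7}) = 4
G(10) = mex({0, 1, 3, 4, 5, 7}) = 2
G(11) = mex({0, 1, 2, 3, 4, 5}) = 6
G(12) = mex({0, 1, 2, 3, 5, 6, 7}) = 4
G(13) = mex({0, 2, 3, 4, 6, 7}) = 1
G(14) = mex({0, 1, 4, 5, 6, 7}) = 2
G(15) = mex({0, 1, 2, 3, 4, 5, 6}) = 7
G(16) = mex({0, 2, 3, 5, 6, 7}) = 1
G(17) = mex({0, 1, 2, 3, 5, 6, 7}) = 4
G(18) = mex({0, 1, 2, 4, 5, 6}) = 3
G(19) = mex({0, 1, 3, 4, 5, 7}) = 2
G(20) = mex({0, 2, 3, 4, 5, 6, 7}) = 1
G(21) = mex({0, 1, 2, 3, 5, 6, 7}) = 4
G(22) = mex({0, 1, 2, 3, 4, 5, 7}) = 6
G(23) = mex({0, 1, 2, 3, 4, 5, 6}) = 7
G(24) = mex({0, 1, 2, 3, 5, 6, 7}) = 4
G(25) = mex({0, 2, 3, 4, 6, 7}) = 1
G(26) = mex({0, 1, 3, 4, 5, 6, 7}) = 2
G(27) = mex({0, 1, 2, 3, 4, 5, 6, 7}) = 8
G(28) = mex({0, 1, 2, 3, 4, 6, 7, 8}) = 5
G(29) = mex({0, 1, 2, 3, 5, 6, 7, 8, 9}) = 4
G(30) = mex({0, 1, 2, 3, 4, 5, 6, 9, 10}) = 7
G(31) = mex({0, 1, 3, 4, 5, 7, 10, 11}) = 2
G(32) = mex({0, 2, 3, 4, 5, 6, 7, 9, 11}) = 1
G(33) = mex({0, 1, 2, 3, 4, 5, 6, 7, 9, 12}) = 8
G(34) = mex({0, 1, 2, 3, 4, 5, 7, 8, 11, 12}) = 6
G(35) = mex({0, 1, 2, 3, 4, 5, 6, 8, 9, 10, 11}) = 7
G(36) = mex({0, 1, 2, 3, 5, 6, 7, 9, 10}) = 4
G(37) = mex({0, 2, 3, 4, 6, 7, 9, 10, 11, 12}) = 1
G(38) = mex({0, 1, 3, 4, 5, 6, 7, 9, 10, 11, 12}) = 2
G(39) = mex({0, 1, 2, 4, 5, 6, 7, 9, 10, 12, 14}) = 3
G(40) = mex({0, 2, 3, 4, 6, 7, 11, 12, 14}) = 1
G(41) = mex({0, 1, 2, 3, 5, 6, 7, 9, 10, 11, 12}) = 4
G(42) = mex({0, 1, 2, 3, 4, 5, 6, 9, 10}) = 7
G(43) = mex({0, 1, 3, 4, 5, 7, 9, 10, 12, 15}) = 2
G(44) = mex({0, 2, 3, 4, 5, 6, 7, 9, 10, 12, 15}) = 1
G(45) = mex({0, 1, 2, 3, 4, 5, 6, 7, 9, 10, 12, 14}) = 8
G(46) = mex({0, 1, 3, 4, 5, 7, 8, 11, 12, 14}) = 2
G(47) = mex({0, 1, 2, 3, 4, 5, 6, 8, 9, 10, 11, 12}) = 7
Therefore G(47) = 7.

7


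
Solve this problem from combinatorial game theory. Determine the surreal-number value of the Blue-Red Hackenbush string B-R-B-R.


Edges (from ground): B-R-B-R
By Berlekamp's sign-expansion rule, a Blue-Red Hackenbush stalk has the value of the surreal number whose sign sequence is the edge sequence with B -> + and R -> -.
Sign sequence: +-+-
Trace the sign expansion in the surreal number tree, starting from 0:
Edge 1: B (sign +) -> bounds (0, +inf), value = 1
Edge 2: R (sign -) -> bounds (0, 1), value = 1/2
Edge 3: B (sign +) -> bounds (1/2, 1), value = 3/4
Edge 4: R (sign -) -> bounds (1/2, 3/4), value = 5/8
Game value = 5/8

5/8


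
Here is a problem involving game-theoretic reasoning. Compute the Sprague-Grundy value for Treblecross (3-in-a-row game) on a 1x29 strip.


Treblecross: place X on empty cells; 3-in-a-row wins.
Playing within two cells of an existing X lets the opponent win at once, so sensible play treats the cells i-2..i+2 around each X as dead. The player left with no safe cell loses, so this is a normal-play take-away game on strips of safe cells.
Placing X at cell i (0-indexed) of a strip of k safe cells leaves independent strips of sizes max(0, i-2) and max(0, k-i-3). Hence G(k) = mex{ G(max(0,i-2)) XOR G(max(0,k-i-3)) : 0 <= i < k }, with G(0) = 0.
G(1): splits (0,0):0^0=0 -> mex({0}) = 1
G(2): splits (0,0):0^0=0 -> mex({0}) = 1
G(3): splits (0,0):0^0=0 -> mex({0}) = 1
G(4): splits (0,1):0^1=1 (0,0):0^0=0 -> mex({0, 1}) = 2
G(5): splits (0,2):0^1=1 (0,1):0^1=1 (0,0):0^0=0 -> mex({0, 1}) = 2
G(6) = mex({1}) = 0
G(7) = mex({0, 1, 2}) = 3
G(8) = mex({0, 1, 2}) = 3
G(9) = mex({0, 2}) = 1
G(10) = mex({0, 2, 3}) = 1
G(11) = mex({0, 3}) = 1
G(12) = mex({1, 3}) = 0
G(13) = mex({0, 1, 2, 3}) = 4
G(14) = mex({0, 1, 2}) = 3
G(15) = mex({0, 1, 2}) = 3
G(16) = mex({0, 1, 2, 4}) = 3
G(17) = mex({0, 1, 3, 4}) = 2
G(18) = mex({0, 1, 3, 4}) = 2
G(19) = mex({0, 1, 3, 5}) = 2
G(20) = mex({0, 1, 2, 3, 5}) = 4
G(21) = mex({0, 1, 2, 3, 5}) = 4
G(22) = mex({1, 2, 6}) = 0
G(23) = mex({0, 1, 2, 3, 4, 6}) = 5
G(24) = mex({0, 1, 2, 3, 4}) = 5
G(25) = mex({0, 1, 3, 4, 7}) = 2
G(26) = mex({0, 1, 3, 4, 5, 7}) = 2
G(27) = mex({0, 1, 3, 5}) = 2
G(28) = mex({0, 1, 2, 5}) = 3
G(29) = mex({0, 1, 2, 4, 5, 6}) = 3
Therefore G(29) = 3.

3


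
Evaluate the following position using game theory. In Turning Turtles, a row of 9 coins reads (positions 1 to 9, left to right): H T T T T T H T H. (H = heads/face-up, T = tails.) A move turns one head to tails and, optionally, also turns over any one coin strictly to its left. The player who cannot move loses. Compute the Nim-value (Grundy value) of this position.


Coins: H T T T T T H T H
Key fact: a single head at position k behaves exactly like a Nim heap of size k (turning it to T and optionally flipping a coin at j < k corresponds to moving the heap from k to j, or to 0), and heads combine as a disjunctive sum (two heads at the same place would cancel, matching j XOR j = 0). So the Nim-value is the XOR of the 1-indexed positions of the heads.
Face-up positions (1-indexed): [1, 7, 9]
XOR 0 with 1: 0 XOR 1 = 1
XOR 1 with 7: 1 XOR 7 = 6
XOR 6 with 9: 6 XOR 9 = 15
Nim-value = 15

15


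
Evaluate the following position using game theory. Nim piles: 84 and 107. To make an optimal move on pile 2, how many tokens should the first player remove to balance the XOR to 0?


Piles: 84 and 107
Current XOR: 84 XOR 107 = 63 (non-zero, so this is an N-position).
To make the XOR zero, we need to find a move that balances the piles.
For pile 2 (size 107): target = 107 XOR 63 = 84
We reduce pile 2 from 107 to 84.
Tokens removed: 107 - 84 = 23
Verification: 84 XOR 84 = 0

23


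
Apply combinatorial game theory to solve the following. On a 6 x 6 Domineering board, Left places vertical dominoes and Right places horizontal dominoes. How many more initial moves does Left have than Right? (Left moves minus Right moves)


Board is 6 x 6 (rows x cols).
Left (vertical) placements: (rows-1) * cols = 5 * 6 = 30
Right (horizontal) placements: rows * (cols-1) = 6 * 5 = 30
Advantage = Left - Right = 30 - 30 = 0

0


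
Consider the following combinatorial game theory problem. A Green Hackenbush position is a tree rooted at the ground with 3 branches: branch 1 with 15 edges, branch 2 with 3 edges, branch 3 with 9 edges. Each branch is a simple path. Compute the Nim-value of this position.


The tree has 3 branches from the ground vertex.
In Green Hackenbush, the Nim-value of a simple path of length k is k.
Branch 1: length 15, Nim-value = 15
Branch 2: length 3, Nim-value = 3
Branch 3: length 9, Nim-value = 9
Total Nim-value = XOR of all branch values:
0 XOR 15 = 15
15 XOR 3 = 12
12 XOR 9 = 5
Nim-value of the tree = 5

5


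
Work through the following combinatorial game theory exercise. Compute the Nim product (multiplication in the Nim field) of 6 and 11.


Nim multiplication is bilinear over XOR: (u XOR v) * w = (u*w) XOR (v*w).
So we split each operand into its bit components and XOR the pairwise Nim products.
6 = 2 + 4 (as XOR of powers of 2).
11 = 1 + 2 + 8 (as XOR of powers of 2).
Using the standard Nim-product table on single bits:
  2*2 = 3,   2*4 = 8,   2*8 = 12,
  4*4 = 6,   4*8 = 11,  8*8 = 13,
and  1*x = x (identity), k*l = l*k (commutative).
Pairwise Nim products:
  2 * 1 = 2
  2 * 2 = 3
  2 * 8 = 12
  4 * 1 = 4
  4 * 2 = 8
  4 * 8 = 11
XOR them: 2 XOR 3 XOR 12 XOR 4 XOR 8 XOR 11 = 10.
Result: 6 * 11 = 10 (in Nim).

10


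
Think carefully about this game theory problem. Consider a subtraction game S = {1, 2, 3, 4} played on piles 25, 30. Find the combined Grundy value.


Subtraction set: {1, 2, 3, 4}
For this subtraction set, G(n) = n mod 5 (period = max + 1 = 5).
Pile 1 (size 25): G(25) = 25 mod 5 = 0
Pile 2 (size 30): G(30) = 30 mod 5 = 0
Total Grundy value = XOR of all: 0 XOR 0 = 0

0


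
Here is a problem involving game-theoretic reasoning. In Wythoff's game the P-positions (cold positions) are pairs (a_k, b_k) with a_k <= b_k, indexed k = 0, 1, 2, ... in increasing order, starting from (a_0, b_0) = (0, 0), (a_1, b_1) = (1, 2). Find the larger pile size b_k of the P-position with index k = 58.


By Wythoff's theorem, a_k = floor(k * phi) and b_k = floor(k * phi^2) = a_k + k, where phi = (1 + sqrt(5))/2 is the golden ratio.
phi = (1 + sqrt(5))/2 = 1.618034
phi^2 = phi + 1 = 2.618034
k = 58
k * phi^2 = 58 * 2.618034 = 151.845971
b_58 = floor(k * phi^2) = 151 (check: a_58 + k = 93 + 58 = 151)

151


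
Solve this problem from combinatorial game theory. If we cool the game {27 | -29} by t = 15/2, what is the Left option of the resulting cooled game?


Original game: {27 | -29} (a switch {a | b} with a > b).
Cooling by t (for t below the temperature (a - b)/2 = 28) taxes each move by t: {a | b} cooled by t is {a - t | b + t}.
Cooling amount: t = 15/2
Cooled Left option: 27 - 15/2 = 39/2
Cooled Right option: -29 + 15/2 = -43/2
Cooled game: {39/2 | -43/2}
Left option = 39/2

39/2


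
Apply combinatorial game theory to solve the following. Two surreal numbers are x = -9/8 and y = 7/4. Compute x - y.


x = -9/8, y = 7/4
Converting to common denominator: 8
x = -9/8, y = 14/8
x - y = -9/8 - 7/4 = -23/8

-23/8


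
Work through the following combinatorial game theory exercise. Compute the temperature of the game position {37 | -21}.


The game is {37 | -21}, a switch {a | b} with numbers a > b.
Cooling {a | b} by t gives {a - t | b + t}, which stops being hot when a - t = b + t, i.e. at t = (a - b)/2. So the temperature of a switch is (a - b)/2.
Temperature = (Left option - Right option) / 2
= (37 - (-21)) / 2
= 58 / 2
= 29

29


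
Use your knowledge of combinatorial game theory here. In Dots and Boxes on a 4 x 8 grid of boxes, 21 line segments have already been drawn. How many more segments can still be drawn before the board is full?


Grid: 4 x 8 boxes, i.e. 5 rows and 9 columns of dots.
Horizontal edges: (rows + 1) * cols = 5 * 8 = 40
Vertical edges: rows * (cols + 1) = 4 * 9 = 36
Total edges: 40 + 36 = 76
Edges drawn: 21
Remaining: 76 - 21 = 55

55


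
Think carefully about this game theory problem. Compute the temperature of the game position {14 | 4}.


The game is {14 | 4}, a switch {a | b} with numbers a > b.
Cooling {a | b} by t gives {a - t | b + t}, which stops being hot when a - t = b + t, i.e. at t = (a - b)/2. So the temperature of a switch is (a - b)/2.
Temperature = (Left option - Right option) / 2
= (14 - (4)) / 2
= 10 / 2
= 5

5


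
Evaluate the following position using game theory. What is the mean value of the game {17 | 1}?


Game = {17 | 1}, a switch {a | b} with numbers a > b.
Its thermograph has left wall a - t and right wall b + t, which meet at t = (a - b)/2, where both equal (a + b)/2. So the mast (mean value) is at (a + b)/2.
Mean = (17 + (1))/2 = 18/2 = 9

9


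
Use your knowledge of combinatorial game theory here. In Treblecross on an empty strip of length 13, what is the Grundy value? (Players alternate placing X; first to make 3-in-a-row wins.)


Treblecross: place X on empty cells; 3-in-a-row wins.
Playing within two cells of an existing X lets the opponent win at once, so sensible play treats the cells i-2..i+2 around each X as dead. The player left with no safe cell loses, so this is a normal-play take-away game on strips of safe cells.
Placing X at cell i (0-indexed) of a strip of k safe cells leaves independent strips of sizes max(0, i-2) and max(0, k-i-3). Hence G(k) = mex{ G(max(0,i-2)) XOR G(max(0,k-i-3)) : 0 <= i < k }, with G(0) = 0.
G(1): splits (0,0):0^0=0 -> mex({0}) = 1
G(2): splits (0,0):0^0=0 -> mex({0}) = 1
G(3): splits (0,0):0^0=0 -> mex({0}) = 1
G(4): splits (0,1):0^1=1 (0,0):0^0=0 -> mex({0, 1}) = 2
G(5): splits (0,2):0^1=1 (0,1):0^1=1 (0,0):0^0=0 -> mex({0, 1}) = 2
G(6) = mex({1}) = 0
G(7) = mex({0, 1, 2}) = 3
G(8) = mex({0, 1, 2}) = 3
G(9) = mex({0, 2}) = 1
G(10) = mex({0, 2, 3}) = 1
G(11) = mex({0, 3}) = 1
G(12) = mex({1, 3}) = 0
G(13) = mex({0, 1, 2, 3}) = 4
Therefore G(13) = 4.

4


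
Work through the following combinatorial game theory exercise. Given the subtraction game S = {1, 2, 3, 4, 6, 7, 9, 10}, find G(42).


The subtraction set is S = {1, 2, 3, 4, 6, 7, 9, 10}.
G(k) = mex{ G(k - s) : s in S, s <= k }. We compute iteratively: G(0) = 0.
G(1) = mex({0}) = 1
G(2) = mex({0, 1}) = 2
G(3) = mex({0, 1, 2}) = 3
G(4) = mex({0, 1, 2, 3}) = 4
G(5) = mex({1, 2, 3, 4}) = 0
G(6) = mex({0, 2, 3, 4}) = 1
G(7) = mex({0, 1, 3, 4}) = 2
G(8) = mex({0, 1, 2, 4}) = 3
G(9) = mex({0, 1, 2, 3}) = 4
G(10) = mex({0, 1, 2, 3, 4}) = 5
G(11) = mex({0, 1, 2, 3, 4, 5}) = 6
G(12) = mex({0, 1, 2, 3, 4, 5, 6}) = 7
G(13) = mex({1, 2, 3, 4, 5, 6, 7}) = 0
G(14) = mex({0, 2, 3, 4, 5, 6, 7}) = 1
G(15) = mex({0, 1, 3, 4, 6, 7}) = 2
G(16) = mex({0, 1, 2, 4, 5, 7}) = 3
G(17) = mex({0, 1, 2, 3, 5, 6}) = 4
G(18) = mex({1, 2, 3, 4, 6, 7}) = 0
G(19) = mex({0, 2, 3, 4, 5, 7}) = 1
G(20) = mex({0, 1, 3, 4, 5, 6}) = 2
G(21) = mex({0, 1, 2, 4, 6, 7}) = 3
G(22) = mex({0, 1, 2, 3, 7}) = 4
Observe that G(13)..G(22) = 0, 1, 2, 3, 4, 0, 1, 2, 3, 4 repeats G(0)..G(9) = 0, 1, 2, 3, 4, 0, 1, 2, 3, 4.
For k >= max(S) = 10, G(k) is determined by the previous 10 values G(k-10)..G(k-1); a window of 10 consecutive values has recurred shifted by 13, so by induction G(k + 13) = G(k) for all k >= 0: the sequence is periodic from the start with period 13.
One period: G(0..12) = 0, 1, 2, 3, 4, 0, 1, 2, 3, 4, 5, 6, 7.
42 mod 13 = 3, so G(42) = G(3) = 3.

3


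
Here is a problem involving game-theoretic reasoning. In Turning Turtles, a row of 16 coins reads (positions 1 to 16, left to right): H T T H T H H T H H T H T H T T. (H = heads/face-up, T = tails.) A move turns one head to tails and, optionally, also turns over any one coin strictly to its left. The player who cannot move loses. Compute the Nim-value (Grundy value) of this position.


Coins: H T T H T H H T H H T H T H T T
Key fact: a single head at position k behaves exactly like a Nim heap of size k (turning it to T and optionally flipping a coin at j < k corresponds to moving the heap from k to j, or to 0), and heads combine as a disjunctive sum (two heads at the same place would cancel, matching j XOR j = 0). So the Nim-value is the XOR of the 1-indexed positions of the heads.
Face-up positions (1-indexed): [1, 4, 6, 7, 9, 10, 12, 14]
XOR 0 with 1: 0 XOR 1 = 1
XOR 1 with 4: 1 XOR 4 = 5
XOR 5 with 6: 5 XOR 6 = 3
XOR 3 with 7: 3 XOR 7 = 4
XOR 4 with 9: 4 XOR 9 = 13
XOR 13 with 10: 13 XOR 10 = 7
XOR 7 with 12: 7 XOR 12 = 11
XOR 11 with 14: 11 XOR 14 = 5
Nim-value = 5

5


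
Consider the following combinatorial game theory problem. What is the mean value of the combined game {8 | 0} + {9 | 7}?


G1 = {8 | 0}, G2 = {9 | 7}
Each is a switch {a | b} with numbers a > b; its mean value is (a + b)/2, and mean value is additive over game sums: m(G1 + G2) = m(G1) + m(G2).
Mean of G1 = (8 + (0))/2 = 8/2 = 4
Mean of G2 = (9 + (7))/2 = 16/2 = 8
Mean of G1 + G2 = 4 + 8 = 12

12


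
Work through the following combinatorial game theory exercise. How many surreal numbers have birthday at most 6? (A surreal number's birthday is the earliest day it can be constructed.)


Day 0: {|} = 0 is born. Count = 1.
Day n: the number of surreal numbers born by day n is 2^(n+1) - 1.
By day 0: 2^1 - 1 = 1
By day 1: 2^2 - 1 = 3
By day 2: 2^3 - 1 = 7
By day 3: 2^4 - 1 = 15
By day 4: 2^5 - 1 = 31
By day 5: 2^6 - 1 = 63
By day 6: 2^7 - 1 = 127
By day 6: 127 surreal numbers.

127


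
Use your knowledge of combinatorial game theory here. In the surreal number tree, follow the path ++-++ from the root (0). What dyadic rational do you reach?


Sign expansion: ++-++
Rule: track bounds (lo, hi), initially (-inf, +inf). On '+', the current value becomes lo and we move to the simplest number in (value, hi): value + 1 if hi = +inf, otherwise the midpoint (value + hi)/2. On '-', the current value becomes hi and we move to value - 1 if lo = -inf, otherwise the midpoint (lo + value)/2.
Start at 0.
Step 1: sign = +, move right. Bounds: (0, +inf). Value = 1
Step 2: sign = +, move right. Bounds: (1, +inf). Value = 2
Step 3: sign = -, move left. Bounds: (1, 2). Value = 3/2
Step 4: sign = +, move right. Bounds: (3/2, 2). Value = 7/4
Step 5: sign = +, move right. Bounds: (7/4, 2). Value = 15/8
The surreal number with sign expansion ++-++ is 15/8.

15/8


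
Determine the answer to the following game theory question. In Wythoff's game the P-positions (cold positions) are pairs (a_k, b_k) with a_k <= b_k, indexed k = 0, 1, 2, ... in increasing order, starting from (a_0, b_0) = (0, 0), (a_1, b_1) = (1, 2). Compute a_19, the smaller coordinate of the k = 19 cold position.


By Wythoff's theorem, a_k = floor(k * phi) and b_k = floor(k * phi^2) = a_k + k, where phi = (1 + sqrt(5))/2 is the golden ratio.
phi = (1 + sqrt(5))/2 = 1.618034
k = 19
k * phi = 19 * 1.618034 = 30.742646
a_19 = floor(k * phi) = 30

30


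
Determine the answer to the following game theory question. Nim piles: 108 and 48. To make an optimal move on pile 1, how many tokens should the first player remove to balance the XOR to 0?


Piles: 108 and 48
Current XOR: 108 XOR 48 = 92 (non-zero, so this is an N-position).
To make the XOR zero, we need to find a move that balances the piles.
For pile 1 (size 108): target = 108 XOR 92 = 48
We reduce pile 1 from 108 to 48.
Tokens removed: 108 - 48 = 60
Verification: 48 XOR 48 = 0

60


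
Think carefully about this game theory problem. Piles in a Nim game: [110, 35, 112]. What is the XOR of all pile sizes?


We need the XOR (exclusive or) of all pile sizes.
After XOR-ing pile 1 (size 110): 0 XOR 110 = 110
After XOR-ing pile 2 (size 35): 110 XOR 35 = 77
After XOR-ing pile 3 (size 112): 77 XOR 112 = 61
The Nim-value of this position is 61.

61


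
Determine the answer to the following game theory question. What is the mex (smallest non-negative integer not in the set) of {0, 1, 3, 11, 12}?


Set = {0, 1, 3, 11, 12}
0 is in the set.
1 is in the set.
2 is NOT in the set. This is the mex.
mex = 2

2


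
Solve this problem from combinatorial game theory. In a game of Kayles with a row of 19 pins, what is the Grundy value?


Kayles: a move removes 1 or 2 adjacent pins from a contiguous row.
Removing pins from a row of k leaves two independent rows (a, b) with a + b = k - 1 (one pin) or a + b = k - 2 (two pins); an end removal gives a = 0.
By Sprague-Grundy, G(k) = mex{ G(a) XOR G(b) } over all these splits. G(0) = 0.
G(1): splits (0,0):0^0=0 -> mex({0}) = 1
G(2): splits (0,1):0^1=1 (0,0):0^0=0 -> mex({0, 1}) = 2
G(3): splits (0,2):0^2=2 (1,1):1^1=0 (0,1):0^1=1 -> mex({0, 1, 2}) = 3
G(4): splits (0,3):0^3=3 (1,2):1^2=3 (0,2):0^2=2 (1,1):1^1=0 -> mex({0, 2, 3}) = 1
G(5): splits (0,4):0^1=1 (1,3):1^3=2 (2,2):2^2=0 (0,3):0^3=3 (1,2):1^2=3 -> mex({0, 1, 2, 3}) = 4
G(6) = mex({0, 1, 2, 4}) = 3
G(7) = mex({0, 1, 3, 4, 5}) = 2
G(8) = mex({0, 2, 3, 5, 6}) = 1
G(9) = mex({0, 1, 2, 3, 6, 7}) = 4
G(10) = mex({0, 1, 3, 4, 5, 7}) = 2
G(11) = mex({0, 1, 2, 3, 4, 5}) = 6
G(12) = mex({0, 1, 2, 3, 5, 6, 7}) = 4
G(13) = mex({0, 2, 3, 4, 6, 7}) = 1
G(14) = mex({0, 1, 4, 5, 6, 7}) = 2
G(15) = mex({0, 1, 2, 3, 4, 5, 6}) = 7
G(16) = mex({0, 2, 3, 5, 6, 7}) = 1
G(17) = mex({0, 1, 2, 3, 5, 6, 7}) = 4
G(18) = mex({0, 1, 2, 4, 5, 6}) = 3
G(19) = mex({0, 1, 3, 4, 5, 7}) = 2
Therefore G(19) = 2.

2


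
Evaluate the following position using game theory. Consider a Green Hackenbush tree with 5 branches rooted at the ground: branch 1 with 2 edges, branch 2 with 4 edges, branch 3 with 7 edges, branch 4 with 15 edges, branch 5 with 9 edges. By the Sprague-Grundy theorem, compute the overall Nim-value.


The tree has 5 branches from the ground vertex.
In Green Hackenbush, the Nim-value of a simple path of length k is k.
Branch 1: length 2, Nim-value = 2
Branch 2: length 4, Nim-value = 4
Branch 3: length 7, Nim-value = 7
Branch 4: length 15, Nim-value = 15
Branch 5: length 9, Nim-value = 9
Total Nim-value = XOR of all branch values:
0 XOR 2 = 2
2 XOR 4 = 6
6 XOR 7 = 1
1 XOR 15 = 14
14 XOR 9 = 7
Nim-value of the tree = 7

7


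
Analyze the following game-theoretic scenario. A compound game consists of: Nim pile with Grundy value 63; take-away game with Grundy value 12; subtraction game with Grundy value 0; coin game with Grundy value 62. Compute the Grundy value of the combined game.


By the Sprague-Grundy theorem, the Grundy value of a sum of games is the XOR of individual Grundy values.
Nim pile: Grundy value = 63. Running XOR: 0 XOR 63 = 63
take-away game: Grundy value = 12. Running XOR: 63 XOR 12 = 51
subtraction game: Grundy value = 0. Running XOR: 51 XOR 0 = 51
coin game: Grundy value = 62. Running XOR: 51 XOR 62 = 13
The combined Grundy value is 13.

13


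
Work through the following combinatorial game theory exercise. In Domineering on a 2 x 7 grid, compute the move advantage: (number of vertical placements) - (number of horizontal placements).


Board is 2 x 7 (rows x cols).
Left (vertical) placements: (rows-1) * cols = 1 * 7 = 7
Right (horizontal) placements: rows * (cols-1) = 2 * 6 = 12
Advantage = Left - Right = 7 - 12 = -5

-5


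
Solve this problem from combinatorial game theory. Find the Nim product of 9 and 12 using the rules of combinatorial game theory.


Nim multiplication is bilinear over XOR: (u XOR v) * w = (u*w) XOR (v*w).
So we split each operand into its bit components and XOR the pairwise Nim products.
9 = 1 + 8 (as XOR of powers of 2).
12 = 4 + 8 (as XOR of powers of 2).
Using the standard Nim-product table on single bits:
  2*2 = 3,   2*4 = 8,   2*8 = 12,
  4*4 = 6,   4*8 = 11,  8*8 = 13,
and  1*x = x (identity), k*l = l*k (commutative).
Pairwise Nim products:
  1 * 4 = 4
  1 * 8 = 8
  8 * 4 = 11
  8 * 8 = 13
XOR them: 4 XOR 8 XOR 11 XOR 13 = 10.
Result: 9 * 12 = 10 (in Nim).

10


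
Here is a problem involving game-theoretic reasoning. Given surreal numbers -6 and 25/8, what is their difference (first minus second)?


x = -6, y = 25/8
Converting to common denominator: 8
x = -48/8, y = 25/8
x - y = -6 - 25/8 = -73/8

-73/8


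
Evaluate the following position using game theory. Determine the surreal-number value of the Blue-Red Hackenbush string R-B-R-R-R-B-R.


Edges (from ground): R-B-R-R-R-B-R
By Berlekamp's sign-expansion rule, a Blue-Red Hackenbush stalk has the value of the surreal number whose sign sequence is the edge sequence with B -> + and R -> -.
Sign sequence: -+---+-
Trace the sign expansion in the surreal number tree, starting from 0:
Edge 1: R (sign -) -> bounds (-inf, 0), value = -1
Edge 2: B (sign +) -> bounds (-1, 0), value = -1/2
Edge 3: R (sign -) -> bounds (-1, -1/2), value = -3/4
Edge 4: R (sign -) -> bounds (-1, -3/4), value = -7/8
Edge 5: R (sign -) -> bounds (-1, -7/8), value = -15/16
Edge 6: B (sign +) -> bounds (-15/16, -7/8), value = -29/32
Edge 7: R (sign -) -> bounds (-15/16, -29/32), value = -59/64
Game value = -59/64

-59/64


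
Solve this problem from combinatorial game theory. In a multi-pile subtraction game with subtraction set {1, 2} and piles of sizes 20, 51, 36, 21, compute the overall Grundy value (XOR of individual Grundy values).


Subtraction set: {1, 2}
For this subtraction set, G(n) = n mod 3 (period = max + 1 = 3).
Pile 1 (size 20): G(20) = 20 mod 3 = 2
Pile 2 (size 51): G(51) = 51 mod 3 = 0
Pile 3 (size 36): G(36) = 36 mod 3 = 0
Pile 4 (size 21): G(21) = 21 mod 3 = 0
Total Grundy value = XOR of all: 2 XOR 0 XOR 0 XOR 0 = 2

2


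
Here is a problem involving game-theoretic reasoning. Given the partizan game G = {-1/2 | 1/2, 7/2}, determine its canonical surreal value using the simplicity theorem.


Left options: {-1/2}, max = -1/2
Right options: {1/2, 7/2}, min = 1/2
All options are numbers and max(Left) < min(Right), so by the simplicity theorem the value is the simplest (earliest-born) number strictly between -1/2 and 1/2.
The only integer strictly between -1/2 and 1/2 is 0.
No non-integer in the interval can be simpler: if x is a non-integer in the interval, then floor(x) or ceil(x) also lies in the interval (the interval contains an integer), and both are proper prefixes of x's sign expansion, i.e. born earlier. So the game value is 0.
Game value = 0

0


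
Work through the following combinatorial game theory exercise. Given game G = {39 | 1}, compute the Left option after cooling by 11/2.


Original game: {39 | 1} (a switch {a | b} with a > b).
Cooling by t (for t below the temperature (a - b)/2 = 19) taxes each move by t: {a | b} cooled by t is {a - t | b + t}.
Cooling amount: t = 11/2
Cooled Left option: 39 - 11/2 = 67/2
Cooled Right option: 1 + 11/2 = 13/2
Cooled game: {67/2 | 13/2}
Left option = 67/2

67/2


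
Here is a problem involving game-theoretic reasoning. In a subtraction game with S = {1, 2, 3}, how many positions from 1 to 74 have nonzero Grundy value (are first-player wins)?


Subtraction set S = {1, 2, 3}, so G(n) = n mod 4.
G(n) = 0 when n is a multiple of 4.
Multiples of 4 in [1, 74]: 18
N-positions (nonzero Grundy) = 74 - 18 = 56

56


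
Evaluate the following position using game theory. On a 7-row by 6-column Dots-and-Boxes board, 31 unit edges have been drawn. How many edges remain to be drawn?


Grid: 7 x 6 boxes, i.e. 8 rows and 7 columns of dots.
Horizontal edges: (rows + 1) * cols = 8 * 6 = 48
Vertical edges: rows * (cols + 1) = 7 * 7 = 49
Total edges: 48 + 49 = 97
Edges drawn: 31
Remaining: 97 - 31 = 66

66


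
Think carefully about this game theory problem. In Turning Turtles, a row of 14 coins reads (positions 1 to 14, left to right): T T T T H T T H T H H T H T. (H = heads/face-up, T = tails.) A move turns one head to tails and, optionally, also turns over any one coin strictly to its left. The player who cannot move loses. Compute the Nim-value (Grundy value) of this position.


Coins: T T T T H T T H T H H T H T
Key fact: a single head at position k behaves exactly like a Nim heap of size k (turning it to T and optionally flipping a coin at j < k corresponds to moving the heap from k to j, or to 0), and heads combine as a disjunctive sum (two heads at the same place would cancel, matching j XOR j = 0). So the Nim-value is the XOR of the 1-indexed positions of the heads.
Face-up positions (1-indexed): [5, 8, 10, 11, 13]
XOR 0 with 5: 0 XOR 5 = 5
XOR 5 with 8: 5 XOR 8 = 13
XOR 13 with 10: 13 XOR 10 = 7
XOR 7 with 11: 7 XOR 11 = 12
XOR 12 with 13: 12 XOR 13 = 1
Nim-value = 1

1


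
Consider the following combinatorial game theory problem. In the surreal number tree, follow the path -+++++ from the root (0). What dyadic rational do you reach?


Sign expansion: -+++++
Rule: track bounds (lo, hi), initially (-inf, +inf). On '+', the current value becomes lo and we move to the simplest number in (value, hi): value + 1 if hi = +inf, otherwise the midpoint (value + hi)/2. On '-', the current value becomes hi and we move to value - 1 if lo = -inf, otherwise the midpoint (lo + value)/2.
Start at 0.
Step 1: sign = -, move left. Bounds: (-inf, 0). Value = -1
Step 2: sign = +, move right. Bounds: (-1, 0). Value = -1/2
Step 3: sign = +, move right. Bounds: (-1/2, 0). Value = -1/4
Step 4: sign = +, move right. Bounds: (-1/4, 0). Value = -1/8
Step 5: sign = +, move right. Bounds: (-1/8, 0). Value = -1/16
Step 6: sign = +, move right. Bounds: (-1/16, 0). Value = -1/32
The surreal number with sign expansion -+++++ is -1/32.

-1/32


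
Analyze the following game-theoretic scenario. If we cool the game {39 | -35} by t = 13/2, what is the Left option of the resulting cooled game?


Original game: {39 | -35} (a switch {a | b} with a > b).
Cooling by t (for t below the temperature (a - b)/2 = 37) taxes each move by t: {a | b} cooled by t is {a - t | b + t}.
Cooling amount: t = 13/2
Cooled Left option: 39 - 13/2 = 65/2
Cooled Right option: -35 + 13/2 = -57/2
Cooled game: {65/2 | -57/2}
Left option = 65/2

65/2


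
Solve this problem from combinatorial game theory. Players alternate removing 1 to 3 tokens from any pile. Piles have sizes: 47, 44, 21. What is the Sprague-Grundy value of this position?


Subtraction set: {1, 2, 3}
For this subtraction set, G(n) = n mod 4 (period = max + 1 = 4).
Pile 1 (size 47): G(47) = 47 mod 4 = 3
Pile 2 (size 44): G(44) = 44 mod 4 = 0
Pile 3 (size 21): G(21) = 21 mod 4 = 1
Total Grundy value = XOR of all: 3 XOR 0 XOR 1 = 2

2


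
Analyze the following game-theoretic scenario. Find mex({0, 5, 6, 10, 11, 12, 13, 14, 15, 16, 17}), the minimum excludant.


Set = {0, 5, 6, 10, 11, 12, 13, 14, 15, 16, 17}
0 is in the set.
1 is NOT in the set. This is the mex.
mex = 1

1


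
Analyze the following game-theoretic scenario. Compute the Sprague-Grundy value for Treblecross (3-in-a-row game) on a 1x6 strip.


Treblecross: place X on empty cells; 3-in-a-row wins.
Playing within two cells of an existing X lets the opponent win at once, so sensible play treats the cells i-2..i+2 around each X as dead. The player left with no safe cell loses, so this is a normal-play take-away game on strips of safe cells.
Placing X at cell i (0-indexed) of a strip of k safe cells leaves independent strips of sizes max(0, i-2) and max(0, k-i-3). Hence G(k) = mex{ G(max(0,i-2)) XOR G(max(0,k-i-3)) : 0 <= i < k }, with G(0) = 0.
G(1): splits (0,0):0^0=0 -> mex({0}) = 1
G(2): splits (0,0):0^0=0 -> mex({0}) = 1
G(3): splits (0,0):0^0=0 -> mex({0}) = 1
G(4): splits (0,1):0^1=1 (0,0):0^0=0 -> mex({0, 1}) = 2
G(5): splits (0,2):0^1=1 (0,1):0^1=1 (0,0):0^0=0 -> mex({0, 1}) = 2
G(6) = mex({1}) = 0
Therefore G(6) = 0.

0


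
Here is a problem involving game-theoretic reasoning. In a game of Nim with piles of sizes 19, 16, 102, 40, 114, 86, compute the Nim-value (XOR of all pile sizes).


We need the XOR (exclusive or) of all pile sizes.
After XOR-ing pile 1 (size 19): 0 XOR 19 = 19
After XOR-ing pile 2 (size 16): 19 XOR 16 = 3
After XOR-ing pile 3 (size 102): 3 XOR 102 = 101
After XOR-ing pile 4 (size 40): 101 XOR 40 = 77
After XOR-ing pile 5 (size 114): 77 XOR 114 = 63
After XOR-ing pile 6 (size 86): 63 XOR 86 = 105
The Nim-value of this position is 105.

105


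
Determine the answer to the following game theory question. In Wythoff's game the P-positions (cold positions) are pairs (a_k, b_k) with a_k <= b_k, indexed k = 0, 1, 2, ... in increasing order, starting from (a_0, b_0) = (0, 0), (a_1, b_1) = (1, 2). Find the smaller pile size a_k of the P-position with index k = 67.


By Wythoff's theorem, a_k = floor(k * phi) and b_k = floor(k * phi^2) = a_k + k, where phi = (1 + sqrt(5))/2 is the golden ratio.
phi = (1 + sqrt(5))/2 = 1.618034
k = 67
k * phi = 67 * 1.618034 = 108.408277
a_67 = floor(k * phi) = 108

108


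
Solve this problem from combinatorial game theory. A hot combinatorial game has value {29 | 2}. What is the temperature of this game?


The game is {29 | 2}, a switch {a | b} with numbers a > b.
Cooling {a | b} by t gives {a - t | b + t}, which stops being hot when a - t = b + t, i.e. at t = (a - b)/2. So the temperature of a switch is (a - b)/2.
Temperature = (Left option - Right option) / 2
= (29 - (2)) / 2
= 27 / 2
= 27/2

27/2


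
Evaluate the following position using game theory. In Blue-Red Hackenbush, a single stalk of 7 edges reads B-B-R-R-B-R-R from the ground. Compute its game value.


Edges (from ground): B-B-R-R-B-R-R
By Berlekamp's sign-expansion rule, a Blue-Red Hackenbush stalk has the value of the surreal number whose sign sequence is the edge sequence with B -> + and R -> -.
Sign sequence: ++--+--
Trace the sign expansion in the surreal number tree, starting from 0:
Edge 1: B (sign +) -> bounds (0, +inf), value = 1
Edge 2: B (sign +) -> bounds (1, +inf), value = 2
Edge 3: R (sign -) -> bounds (1, 2), value = 3/2
Edge 4: R (sign -) -> bounds (1, 3/2), value = 5/4
Edge 5: B (sign +) -> bounds (5/4, 3/2), value = 11/8
Edge 6: R (sign -) -> bounds (5/4, 11/8), value = 21/16
Edge 7: R (sign -) -> bounds (5/4, 21/16), value = 41/32
Game value = 41/32

41/32


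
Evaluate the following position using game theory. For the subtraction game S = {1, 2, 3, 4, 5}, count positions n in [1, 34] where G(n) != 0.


Subtraction set S = {1, 2, 3, 4, 5}, so G(n) = n mod 6.
G(n) = 0 when n is a multiple of 6.
Multiples of 6 in [1, 34]: 5
N-positions (nonzero Grundy) = 34 - 5 = 29

29


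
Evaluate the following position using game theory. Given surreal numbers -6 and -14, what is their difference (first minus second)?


x = -6, y = -14
x - y = -6 - -14 = 8

8


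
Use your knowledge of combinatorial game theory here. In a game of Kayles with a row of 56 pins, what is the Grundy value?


Kayles: a move removes 1 or 2 adjacent pins from a contiguous row.
Removing pins from a row of k leaves two independent rows (a, b) with a + b = k - 1 (one pin) or a + b = k - 2 (two pins); an end removal gives a = 0.
By Sprague-Grundy, G(k) = mex{ G(a) XOR G(b) } over all these splits. G(0) = 0.
G(1): splits (0,0):0^0=0 -> mex({0}) = 1
G(2): splits (0,1):0^1=1 (0,0):0^0=0 -> mex({0, 1}) = 2
G(3): splits (0,2):0^2=2 (1,1):1^1=0 (0,1):0^1=1 -> mex({0, 1, 2}) = 3
G(4): splits (0,3):0^3=3 (1,2):1^2=3 (0,2):0^2=2 (1,1):1^1=0 -> mex({0, 2, 3}) = 1
G(5): splits (0,4):0^1=1 (1,3):1^3=2 (2,2):2^2=0 (0,3):0^3=3 (1,2):1^2=3 -> mex({0, 1, 2, 3}) = 4
G(6) = mex({0, 1, 2, 4}) = 3
G(7) = mex({0, 1, 3, 4, 5}) = 2
G(8) = mex({0, 2, 3, 5, 6}) = 1
G(9) = mex({0, 1, 2, 3, 6, 7}) = 4
G(10) = mex({0, 1, 3, 4, 5, 7}) = 2
G(11) = mex({0, 1, 2, 3, 4, 5}) = 6
G(12) = mex({0, 1, 2, 3, 5, 6, 7}) = 4
G(13) = mex({0, 2, 3, 4, 6, 7}) = 1
G(14) = mex({0, 1, 4, 5, 6, 7}) = 2
G(15) = mex({0, 1, 2, 3, 4, 5, 6}) = 7
G(16) = mex({0, 2, 3, 5, 6, 7}) = 1
G(17) = mex({0, 1, 2, 3, 5, 6, 7}) = 4
G(18) = mex({0, 1, 2, 4, 5, 6}) = 3
G(19) = mex({0, 1, 3, 4, 5, 7}) = 2
G(20) = mex({0, 2, 3, 4, 5, 6, 7}) = 1
G(21) = mex({0, 1, 2, 3, 5, 6, 7}) = 4
G(22) = mex({0, 1, 2, 3, 4, 5, 7}) = 6
G(23) = mex({0, 1, 2, 3, 4, 5, 6}) = 7
G(24) = mex({0, 1, 2, 3, 5, 6, 7}) = 4
G(25) = mex({0, 2, 3, 4, 6, 7}) = 1
G(26) = mex({0, 1, 3, 4, 5, 6, 7}) = 2
G(27) = mex({0, 1, 2, 3, 4, 5, 6, 7}) = 8
G(28) = mex({0, 1, 2, 3, 4, 6, 7, 8}) = 5
G(29) = mex({0, 1, 2, 3, 5, 6, 7, 8, 9}) = 4
G(30) = mex({0, 1, 2, 3, 4, 5, 6, 9, 10}) = 7
G(31) = mex({0, 1, 3, 4, 5, 7, 10, 11}) = 2
G(32) = mex({0, 2, 3, 4, 5, 6, 7, 9, 11}) = 1
G(33) = mex({0, 1, 2, 3, 4, 5, 6, 7, 9, 12}) = 8
G(34) = mex({0, 1, 2, 3, 4, 5, 7, 8, 11, 12}) = 6
G(35) = mex({0, 1, 2, 3, 4, 5, 6, 8, 9, 10, 11}) = 7
G(36) = mex({0, 1, 2, 3, 5, 6, 7, 9, 10}) = 4
G(37) = mex({0, 2, 3, 4, 6, 7, 9, 10, 11, 12}) = 1
G(38) = mex({0, 1, 3, 4, 5, 6, 7, 9, 10, 11, 12}) = 2
G(39) = mex({0, 1, 2, 4, 5, 6, 7, 9, 10, 12, 14}) = 3
G(40) = mex({0, 2, 3, 4, 6, 7, 11, 12, 14}) = 1
G(41) = mex({0, 1, 2, 3, 5, 6, 7, 9, 10, 11, 12}) = 4
G(42) = mex({0, 1, 2, 3, 4, 5, 6, 9, 10}) = 7
G(43) = mex({0, 1, 3, 4, 5, 7, 9, 10, 12, 15}) = 2
G(44) = mex({0, 2, 3, 4, 5, 6, 7, 9, 10, 12, 15}) = 1
G(45) = mex({0, 1, 2, 3, 4, 5, 6, 7, 9, 10, 12, 14}) = 8
G(46) = mex({0, 1, 3, 4, 5, 7, 8, 11, 12, 14}) = 2
G(47) = mex({0, 1, 2, 3, 4, 5, 6, 8, 9, 10, 11, 12}) = 7
G(48) = mex({0, 1, 2, 3, 5, 6, 7, 9, 10}) = 4
G(49) = mex({0, 2, 3, 4, 6, 7, 9, 10, 11, 12, 15}) = 1
G(50) = mex({0, 1, 4, 5, 6, 7, 9, 11, 12, 14, 15}) = 2
G(51) = mex({0, 1, 2, 3, 4, 5, 6, 7, 9, 12, 14, 15}) = 8
G(52) = mex({0, 2, 3, 4, 5, 6, 7, 8, 11, 12, 15}) = 1
G(53) = mex({0, 1, 2, 3, 5, 6, 7, 8, 9, 10, 11, 12}) = 4
G(54) = mex({0, 1, 2, 3, 4, 5, 6, 9, 10}) = 7
G(55) = mex({0, 1, 3, 4, 5, 7, 9, 10, 11, 12}) = 2
G(56) = mex({0, 2, 3, 4, 5, 6, 7, 9, 10, 11, 12, 13, 14}) = 1
Therefore G(56) = 1.

1
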